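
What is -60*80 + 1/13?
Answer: -62399/13 ≈ -4799.9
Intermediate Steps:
-60*80 + 1/13 = -4800 + 1/13 = -62399/13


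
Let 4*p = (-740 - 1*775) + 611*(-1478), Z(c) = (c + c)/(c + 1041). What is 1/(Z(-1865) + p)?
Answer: -206/46584577 ≈ -4.4221e-6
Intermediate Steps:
Z(c) = 2*c/(1041 + c) (Z(c) = (2*c)/(1041 + c) = 2*c/(1041 + c))
p = -904573/4 (p = ((-740 - 1*775) + 611*(-1478))/4 = ((-740 - 775) - 903058)/4 = (-1515 - 903058)/4 = (¼)*(-904573) = -904573/4 ≈ -2.2614e+5)
1/(Z(-1865) + p) = 1/(2*(-1865)/(1041 - 1865) - 904573/4) = 1/(2*(-1865)/(-824) - 904573/4) = 1/(2*(-1865)*(-1/824) - 904573/4) = 1/(1865/412 - 904573/4) = 1/(-46584577/206) = -206/46584577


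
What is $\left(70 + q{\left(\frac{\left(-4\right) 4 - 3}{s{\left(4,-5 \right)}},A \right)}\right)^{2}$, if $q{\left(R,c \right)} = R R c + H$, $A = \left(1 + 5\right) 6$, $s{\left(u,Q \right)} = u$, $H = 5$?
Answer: $\frac{12595401}{16} \approx 7.8721 \cdot 10^{5}$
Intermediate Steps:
$A = 36$ ($A = 6 \cdot 6 = 36$)
$q{\left(R,c \right)} = 5 + c R^{2}$ ($q{\left(R,c \right)} = R R c + 5 = R^{2} c + 5 = c R^{2} + 5 = 5 + c R^{2}$)
$\left(70 + q{\left(\frac{\left(-4\right) 4 - 3}{s{\left(4,-5 \right)}},A \right)}\right)^{2} = \left(70 + \left(5 + 36 \left(\frac{\left(-4\right) 4 - 3}{4}\right)^{2}\right)\right)^{2} = \left(70 + \left(5 + 36 \left(\left(-16 - 3\right) \frac{1}{4}\right)^{2}\right)\right)^{2} = \left(70 + \left(5 + 36 \left(\left(-19\right) \frac{1}{4}\right)^{2}\right)\right)^{2} = \left(70 + \left(5 + 36 \left(- \frac{19}{4}\right)^{2}\right)\right)^{2} = \left(70 + \left(5 + 36 \cdot \frac{361}{16}\right)\right)^{2} = \left(70 + \left(5 + \frac{3249}{4}\right)\right)^{2} = \left(70 + \frac{3269}{4}\right)^{2} = \left(\frac{3549}{4}\right)^{2} = \frac{12595401}{16}$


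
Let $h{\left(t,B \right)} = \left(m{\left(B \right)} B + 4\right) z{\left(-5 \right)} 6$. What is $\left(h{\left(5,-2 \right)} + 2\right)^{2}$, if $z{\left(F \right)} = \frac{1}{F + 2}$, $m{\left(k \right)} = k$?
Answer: $196$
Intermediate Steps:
$z{\left(F \right)} = \frac{1}{2 + F}$
$h{\left(t,B \right)} = -8 - 2 B^{2}$ ($h{\left(t,B \right)} = \frac{B B + 4}{2 - 5} \cdot 6 = \frac{B^{2} + 4}{-3} \cdot 6 = \left(4 + B^{2}\right) \left(- \frac{1}{3}\right) 6 = \left(- \frac{4}{3} - \frac{B^{2}}{3}\right) 6 = -8 - 2 B^{2}$)
$\left(h{\left(5,-2 \right)} + 2\right)^{2} = \left(\left(-8 - 2 \left(-2\right)^{2}\right) + 2\right)^{2} = \left(\left(-8 - 8\right) + 2\right)^{2} = \left(-16 + 2\right)^{2} = \left(-14\right)^{2} = 196$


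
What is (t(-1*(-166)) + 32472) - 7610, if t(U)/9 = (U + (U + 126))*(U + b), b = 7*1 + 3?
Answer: 750334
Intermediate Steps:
b = 10 (b = 7 + 3 = 10)
t(U) = 9*(10 + U)*(126 + 2*U) (t(U) = 9*((U + (U + 126))*(U + 10)) = 9*((U + (126 + U))*(10 + U)) = 9*((126 + 2*U)*(10 + U)) = 9*((10 + U)*(126 + 2*U)) = 9*(10 + U)*(126 + 2*U))
(t(-1*(-166)) + 32472) - 7610 = ((11340 + 18*(-1*(-166))² + 1314*(-1*(-166))) + 32472) - 7610 = ((11340 + 18*166² + 1314*166) + 32472) - 7610 = ((11340 + 18*27556 + 218124) + 32472) - 7610 = ((11340 + 496008 + 218124) + 32472) - 7610 = (725472 + 32472) - 7610 = 757944 - 7610 = 750334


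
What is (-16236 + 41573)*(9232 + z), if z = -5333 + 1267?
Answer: 130890942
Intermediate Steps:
z = -4066
(-16236 + 41573)*(9232 + z) = (-16236 + 41573)*(9232 - 4066) = 25337*5166 = 130890942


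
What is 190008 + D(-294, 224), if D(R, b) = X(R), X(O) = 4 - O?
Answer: 190306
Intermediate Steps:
D(R, b) = 4 - R
190008 + D(-294, 224) = 190008 + (4 - 1*(-294)) = 190008 + (4 + 294) = 190008 + 298 = 190306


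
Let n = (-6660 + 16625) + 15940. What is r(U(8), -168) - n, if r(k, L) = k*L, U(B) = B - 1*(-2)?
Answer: -27585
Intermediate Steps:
U(B) = 2 + B (U(B) = B + 2 = 2 + B)
r(k, L) = L*k
n = 25905 (n = 9965 + 15940 = 25905)
r(U(8), -168) - n = -168*(2 + 8) - 1*25905 = -168*10 - 25905 = -1680 - 25905 = -27585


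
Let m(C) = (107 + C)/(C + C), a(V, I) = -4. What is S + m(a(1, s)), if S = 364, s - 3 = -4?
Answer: 2809/8 ≈ 351.13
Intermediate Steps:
s = -1 (s = 3 - 4 = -1)
m(C) = (107 + C)/(2*C) (m(C) = (107 + C)/((2*C)) = (107 + C)*(1/(2*C)) = (107 + C)/(2*C))
S + m(a(1, s)) = 364 + (½)*(107 - 4)/(-4) = 364 + (½)*(-¼)*103 = 364 - 103/8 = 2809/8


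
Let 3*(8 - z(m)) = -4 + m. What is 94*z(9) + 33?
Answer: 1885/3 ≈ 628.33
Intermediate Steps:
z(m) = 28/3 - m/3 (z(m) = 8 - (-4 + m)/3 = 8 + (4/3 - m/3) = 28/3 - m/3)
94*z(9) + 33 = 94*(28/3 - ⅓*9) + 33 = 94*(28/3 - 3) + 33 = 94*(19/3) + 33 = 1786/3 + 33 = 1885/3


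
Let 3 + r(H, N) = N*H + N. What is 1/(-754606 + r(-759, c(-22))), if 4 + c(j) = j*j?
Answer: -1/1118449 ≈ -8.9410e-7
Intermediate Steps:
c(j) = -4 + j² (c(j) = -4 + j*j = -4 + j²)
r(H, N) = -3 + N + H*N (r(H, N) = -3 + (N*H + N) = -3 + (H*N + N) = -3 + (N + H*N) = -3 + N + H*N)
1/(-754606 + r(-759, c(-22))) = 1/(-754606 + (-3 + (-4 + (-22)²) - 759*(-4 + (-22)²))) = 1/(-754606 + (-3 + (-4 + 484) - 759*(-4 + 484))) = 1/(-754606 + (-3 + 480 - 759*480)) = 1/(-754606 + (-3 + 480 - 364320)) = 1/(-754606 - 363843) = 1/(-1118449) = -1/1118449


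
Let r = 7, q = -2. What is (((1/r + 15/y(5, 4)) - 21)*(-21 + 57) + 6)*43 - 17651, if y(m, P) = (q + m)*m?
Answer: -336923/7 ≈ -48132.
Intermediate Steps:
y(m, P) = m*(-2 + m) (y(m, P) = (-2 + m)*m = m*(-2 + m))
(((1/r + 15/y(5, 4)) - 21)*(-21 + 57) + 6)*43 - 17651 = (((1/7 + 15/((5*(-2 + 5)))) - 21)*(-21 + 57) + 6)*43 - 17651 = (((1*(⅐) + 15/((5*3))) - 21)*36 + 6)*43 - 17651 = (((⅐ + 15/15) - 21)*36 + 6)*43 - 17651 = (((⅐ + 15*(1/15)) - 21)*36 + 6)*43 - 17651 = (((⅐ + 1) - 21)*36 + 6)*43 - 17651 = ((8/7 - 21)*36 + 6)*43 - 17651 = (-139/7*36 + 6)*43 - 17651 = (-5004/7 + 6)*43 - 17651 = -4962/7*43 - 17651 = -213366/7 - 17651 = -336923/7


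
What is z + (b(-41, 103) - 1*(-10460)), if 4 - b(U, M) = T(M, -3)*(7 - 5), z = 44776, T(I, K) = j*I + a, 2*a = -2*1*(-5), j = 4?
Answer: 54406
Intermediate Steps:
a = 5 (a = (-2*1*(-5))/2 = (-2*(-5))/2 = (1/2)*10 = 5)
T(I, K) = 5 + 4*I (T(I, K) = 4*I + 5 = 5 + 4*I)
b(U, M) = -6 - 8*M (b(U, M) = 4 - (5 + 4*M)*(7 - 5) = 4 - (5 + 4*M)*2 = 4 - (10 + 8*M) = 4 + (-10 - 8*M) = -6 - 8*M)
z + (b(-41, 103) - 1*(-10460)) = 44776 + ((-6 - 8*103) - 1*(-10460)) = 44776 + ((-6 - 824) + 10460) = 44776 + (-830 + 10460) = 44776 + 9630 = 54406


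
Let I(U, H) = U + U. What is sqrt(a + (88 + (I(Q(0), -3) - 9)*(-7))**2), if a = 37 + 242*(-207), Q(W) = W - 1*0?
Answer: 2*I*sqrt(6814) ≈ 165.09*I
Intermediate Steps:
Q(W) = W (Q(W) = W + 0 = W)
I(U, H) = 2*U
a = -50057 (a = 37 - 50094 = -50057)
sqrt(a + (88 + (I(Q(0), -3) - 9)*(-7))**2) = sqrt(-50057 + (88 + (2*0 - 9)*(-7))**2) = sqrt(-50057 + (88 + (0 - 9)*(-7))**2) = sqrt(-50057 + (88 - 9*(-7))**2) = sqrt(-50057 + (88 + 63)**2) = sqrt(-50057 + 151**2) = sqrt(-50057 + 22801) = sqrt(-27256) = 2*I*sqrt(6814)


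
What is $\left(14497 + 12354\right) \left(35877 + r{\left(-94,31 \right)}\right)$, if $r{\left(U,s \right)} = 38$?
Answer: $964353665$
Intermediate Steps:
$\left(14497 + 12354\right) \left(35877 + r{\left(-94,31 \right)}\right) = \left(14497 + 12354\right) \left(35877 + 38\right) = 26851 \cdot 35915 = 964353665$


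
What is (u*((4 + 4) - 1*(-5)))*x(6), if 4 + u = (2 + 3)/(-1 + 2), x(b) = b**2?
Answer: 468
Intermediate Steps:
u = 1 (u = -4 + (2 + 3)/(-1 + 2) = -4 + 5/1 = -4 + 5*1 = -4 + 5 = 1)
(u*((4 + 4) - 1*(-5)))*x(6) = (1*((4 + 4) - 1*(-5)))*6**2 = (1*(8 + 5))*36 = (1*13)*36 = 13*36 = 468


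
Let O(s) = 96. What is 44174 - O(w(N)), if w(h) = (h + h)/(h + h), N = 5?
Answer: 44078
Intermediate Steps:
w(h) = 1 (w(h) = (2*h)/((2*h)) = (2*h)*(1/(2*h)) = 1)
44174 - O(w(N)) = 44174 - 1*96 = 44174 - 96 = 44078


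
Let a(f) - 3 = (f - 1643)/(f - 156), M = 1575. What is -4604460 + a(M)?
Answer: -6533724551/1419 ≈ -4.6045e+6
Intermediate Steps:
a(f) = 3 + (-1643 + f)/(-156 + f) (a(f) = 3 + (f - 1643)/(f - 156) = 3 + (-1643 + f)/(-156 + f))
-4604460 + a(M) = -4604460 + (-2111 + 4*1575)/(-156 + 1575) = -4604460 + (-2111 + 6300)/1419 = -4604460 + (1/1419)*4189 = -4604460 + 4189/1419 = -6533724551/1419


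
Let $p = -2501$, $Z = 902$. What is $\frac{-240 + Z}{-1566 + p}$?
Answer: $- \frac{662}{4067} \approx -0.16277$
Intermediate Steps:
$\frac{-240 + Z}{-1566 + p} = \frac{-240 + 902}{-1566 - 2501} = \frac{662}{-4067} = 662 \left(- \frac{1}{4067}\right) = - \frac{662}{4067}$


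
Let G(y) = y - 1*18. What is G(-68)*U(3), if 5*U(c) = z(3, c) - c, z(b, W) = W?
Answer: 0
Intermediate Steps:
G(y) = -18 + y (G(y) = y - 18 = -18 + y)
U(c) = 0 (U(c) = (c - c)/5 = (⅕)*0 = 0)
G(-68)*U(3) = (-18 - 68)*0 = -86*0 = 0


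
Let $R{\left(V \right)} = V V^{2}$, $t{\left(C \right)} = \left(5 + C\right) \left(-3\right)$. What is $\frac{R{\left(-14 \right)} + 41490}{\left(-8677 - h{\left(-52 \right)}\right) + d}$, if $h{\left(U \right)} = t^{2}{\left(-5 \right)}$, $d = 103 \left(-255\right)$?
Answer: $- \frac{19373}{17471} \approx -1.1089$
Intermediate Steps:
$t{\left(C \right)} = -15 - 3 C$
$d = -26265$
$R{\left(V \right)} = V^{3}$
$h{\left(U \right)} = 0$ ($h{\left(U \right)} = \left(-15 - -15\right)^{2} = \left(-15 + 15\right)^{2} = 0^{2} = 0$)
$\frac{R{\left(-14 \right)} + 41490}{\left(-8677 - h{\left(-52 \right)}\right) + d} = \frac{\left(-14\right)^{3} + 41490}{\left(-8677 - 0\right) - 26265} = \frac{-2744 + 41490}{\left(-8677 + 0\right) - 26265} = \frac{38746}{-8677 - 26265} = \frac{38746}{-34942} = 38746 \left(- \frac{1}{34942}\right) = - \frac{19373}{17471}$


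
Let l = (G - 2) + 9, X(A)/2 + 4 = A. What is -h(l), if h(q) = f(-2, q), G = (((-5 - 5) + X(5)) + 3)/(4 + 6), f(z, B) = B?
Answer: -13/2 ≈ -6.5000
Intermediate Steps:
X(A) = -8 + 2*A
G = -1/2 (G = (((-5 - 5) + (-8 + 2*5)) + 3)/(4 + 6) = ((-10 + (-8 + 10)) + 3)/10 = ((-10 + 2) + 3)*(1/10) = (-8 + 3)*(1/10) = -5*1/10 = -1/2 ≈ -0.50000)
l = 13/2 (l = (-1/2 - 2) + 9 = -5/2 + 9 = 13/2 ≈ 6.5000)
h(q) = q
-h(l) = -1*13/2 = -13/2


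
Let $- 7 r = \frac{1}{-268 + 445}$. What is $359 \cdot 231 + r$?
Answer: $\frac{102749030}{1239} \approx 82929.0$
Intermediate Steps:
$r = - \frac{1}{1239}$ ($r = - \frac{1}{7 \left(-268 + 445\right)} = - \frac{1}{7 \cdot 177} = \left(- \frac{1}{7}\right) \frac{1}{177} = - \frac{1}{1239} \approx -0.0008071$)
$359 \cdot 231 + r = 359 \cdot 231 - \frac{1}{1239} = 82929 - \frac{1}{1239} = \frac{102749030}{1239}$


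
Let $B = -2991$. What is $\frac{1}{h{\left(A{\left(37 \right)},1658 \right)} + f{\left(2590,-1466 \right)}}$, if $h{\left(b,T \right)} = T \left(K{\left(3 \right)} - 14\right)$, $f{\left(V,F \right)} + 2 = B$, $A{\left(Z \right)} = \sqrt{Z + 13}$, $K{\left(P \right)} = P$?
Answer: $- \frac{1}{21231} \approx -4.7101 \cdot 10^{-5}$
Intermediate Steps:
$A{\left(Z \right)} = \sqrt{13 + Z}$
$f{\left(V,F \right)} = -2993$ ($f{\left(V,F \right)} = -2 - 2991 = -2993$)
$h{\left(b,T \right)} = - 11 T$ ($h{\left(b,T \right)} = T \left(3 - 14\right) = T \left(-11\right) = - 11 T$)
$\frac{1}{h{\left(A{\left(37 \right)},1658 \right)} + f{\left(2590,-1466 \right)}} = \frac{1}{\left(-11\right) 1658 - 2993} = \frac{1}{-18238 - 2993} = \frac{1}{-21231} = - \frac{1}{21231}$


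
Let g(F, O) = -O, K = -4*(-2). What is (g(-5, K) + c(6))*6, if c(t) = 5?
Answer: -18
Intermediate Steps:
K = 8
(g(-5, K) + c(6))*6 = (-1*8 + 5)*6 = (-8 + 5)*6 = -3*6 = -18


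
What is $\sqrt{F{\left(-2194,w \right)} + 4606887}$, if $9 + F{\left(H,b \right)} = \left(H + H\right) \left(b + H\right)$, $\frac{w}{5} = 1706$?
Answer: $i \sqrt{23195490} \approx 4816.2 i$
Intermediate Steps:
$w = 8530$ ($w = 5 \cdot 1706 = 8530$)
$F{\left(H,b \right)} = -9 + 2 H \left(H + b\right)$ ($F{\left(H,b \right)} = -9 + \left(H + H\right) \left(b + H\right) = -9 + 2 H \left(H + b\right)$)
$\sqrt{F{\left(-2194,w \right)} + 4606887} = \sqrt{\left(-9 + 2 \left(-2194\right)^{2} + 2 \left(-2194\right) 8530\right) + 4606887} = \sqrt{\left(-9 + 2 \cdot 4813636 - 37429640\right) + 4606887} = \sqrt{\left(-9 + 9627272 - 37429640\right) + 4606887} = \sqrt{-27802377 + 4606887} = \sqrt{-23195490} = i \sqrt{23195490}$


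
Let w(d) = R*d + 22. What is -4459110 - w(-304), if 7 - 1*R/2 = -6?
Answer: -4451228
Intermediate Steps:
R = 26 (R = 14 - 2*(-6) = 14 + 12 = 26)
w(d) = 22 + 26*d (w(d) = 26*d + 22 = 22 + 26*d)
-4459110 - w(-304) = -4459110 - (22 + 26*(-304)) = -4459110 - (22 - 7904) = -4459110 - 1*(-7882) = -4459110 + 7882 = -4451228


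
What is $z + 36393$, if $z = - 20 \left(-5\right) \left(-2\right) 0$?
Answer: $36393$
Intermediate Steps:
$z = 0$ ($z = - 20 \cdot 10 \cdot 0 = \left(-20\right) 0 = 0$)
$z + 36393 = 0 + 36393 = 36393$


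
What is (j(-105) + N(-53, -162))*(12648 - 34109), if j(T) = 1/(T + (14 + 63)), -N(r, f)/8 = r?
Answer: -254763531/28 ≈ -9.0987e+6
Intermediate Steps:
N(r, f) = -8*r
j(T) = 1/(77 + T) (j(T) = 1/(T + 77) = 1/(77 + T))
(j(-105) + N(-53, -162))*(12648 - 34109) = (1/(77 - 105) - 8*(-53))*(12648 - 34109) = (1/(-28) + 424)*(-21461) = (-1/28 + 424)*(-21461) = (11871/28)*(-21461) = -254763531/28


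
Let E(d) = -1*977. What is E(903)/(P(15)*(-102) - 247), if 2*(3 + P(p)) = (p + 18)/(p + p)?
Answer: -9770/29 ≈ -336.90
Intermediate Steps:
P(p) = -3 + (18 + p)/(4*p) (P(p) = -3 + ((p + 18)/(p + p))/2 = -3 + ((18 + p)/((2*p)))/2 = -3 + ((18 + p)*(1/(2*p)))/2 = -3 + ((18 + p)/(2*p))/2 = -3 + (18 + p)/(4*p))
E(d) = -977
E(903)/(P(15)*(-102) - 247) = -977/(((¼)*(18 - 11*15)/15)*(-102) - 247) = -977/(((¼)*(1/15)*(18 - 165))*(-102) - 247) = -977/(((¼)*(1/15)*(-147))*(-102) - 247) = -977/(-49/20*(-102) - 247) = -977/(2499/10 - 247) = -977/29/10 = -977*10/29 = -9770/29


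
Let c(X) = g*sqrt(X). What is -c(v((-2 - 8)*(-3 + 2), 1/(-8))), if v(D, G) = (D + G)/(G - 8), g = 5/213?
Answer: -I*sqrt(5135)/2769 ≈ -0.025879*I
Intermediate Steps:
g = 5/213 (g = 5*(1/213) = 5/213 ≈ 0.023474)
v(D, G) = (D + G)/(-8 + G)
c(X) = 5*sqrt(X)/213
-c(v((-2 - 8)*(-3 + 2), 1/(-8))) = -5*sqrt(((-2 - 8)*(-3 + 2) + 1/(-8))/(-8 + 1/(-8)))/213 = -5*sqrt((-10*(-1) - 1/8)/(-8 - 1/8))/213 = -5*sqrt((10 - 1/8)/(-65/8))/213 = -5*sqrt(-8/65*79/8)/213 = -5*sqrt(-79/65)/213 = -5*I*sqrt(5135)/65/213 = -I*sqrt(5135)/2769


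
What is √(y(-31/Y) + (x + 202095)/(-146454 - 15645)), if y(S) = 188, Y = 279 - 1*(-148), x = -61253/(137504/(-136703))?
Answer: √643017115399021724606/1857438408 ≈ 13.652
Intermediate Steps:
x = 8373468859/137504 (x = -61253/(137504*(-1/136703)) = -61253/(-137504/136703) = -61253*(-136703/137504) = 8373468859/137504 ≈ 60896.)
Y = 427 (Y = 279 + 148 = 427)
√(y(-31/Y) + (x + 202095)/(-146454 - 15645)) = √(188 + (8373468859/137504 + 202095)/(-146454 - 15645)) = √(188 + (36162339739/137504)/(-162099)) = √(188 + (36162339739/137504)*(-1/162099)) = √(188 - 36162339739/22289260896) = √(4154218708709/22289260896) = √643017115399021724606/1857438408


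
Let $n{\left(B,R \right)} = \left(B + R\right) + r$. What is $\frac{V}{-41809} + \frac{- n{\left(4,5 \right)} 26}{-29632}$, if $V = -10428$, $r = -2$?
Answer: $\frac{158305867}{619442144} \approx 0.25556$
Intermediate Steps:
$n{\left(B,R \right)} = -2 + B + R$ ($n{\left(B,R \right)} = \left(B + R\right) - 2 = -2 + B + R$)
$\frac{V}{-41809} + \frac{- n{\left(4,5 \right)} 26}{-29632} = - \frac{10428}{-41809} + \frac{- (-2 + 4 + 5) 26}{-29632} = \left(-10428\right) \left(- \frac{1}{41809}\right) + \left(-1\right) 7 \cdot 26 \left(- \frac{1}{29632}\right) = \frac{10428}{41809} + \left(-7\right) 26 \left(- \frac{1}{29632}\right) = \frac{10428}{41809} - - \frac{91}{14816} = \frac{10428}{41809} + \frac{91}{14816} = \frac{158305867}{619442144}$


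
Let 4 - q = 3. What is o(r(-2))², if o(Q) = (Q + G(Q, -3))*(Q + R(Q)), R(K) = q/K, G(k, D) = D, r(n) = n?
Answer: 625/4 ≈ 156.25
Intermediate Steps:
q = 1 (q = 4 - 1*3 = 4 - 3 = 1)
R(K) = 1/K
o(Q) = (-3 + Q)*(Q + 1/Q) (o(Q) = (Q - 3)*(Q + 1/Q) = (-3 + Q)*(Q + 1/Q))
o(r(-2))² = (1 + (-2)² - 3*(-2) - 3/(-2))² = (1 + 4 + 6 - 3*(-½))² = (1 + 4 + 6 + 3/2)² = (25/2)² = 625/4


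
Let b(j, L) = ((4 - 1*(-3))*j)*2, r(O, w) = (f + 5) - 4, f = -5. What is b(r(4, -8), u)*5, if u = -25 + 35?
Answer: -280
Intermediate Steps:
u = 10
r(O, w) = -4 (r(O, w) = (-5 + 5) - 4 = 0 - 4 = -4)
b(j, L) = 14*j (b(j, L) = ((4 + 3)*j)*2 = (7*j)*2 = 14*j)
b(r(4, -8), u)*5 = (14*(-4))*5 = -56*5 = -280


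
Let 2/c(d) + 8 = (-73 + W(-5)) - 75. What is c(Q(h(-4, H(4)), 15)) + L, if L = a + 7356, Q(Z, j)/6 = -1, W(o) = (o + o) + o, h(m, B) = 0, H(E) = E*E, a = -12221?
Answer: -831917/171 ≈ -4865.0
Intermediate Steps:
H(E) = E²
W(o) = 3*o (W(o) = 2*o + o = 3*o)
Q(Z, j) = -6 (Q(Z, j) = 6*(-1) = -6)
L = -4865 (L = -12221 + 7356 = -4865)
c(d) = -2/171 (c(d) = 2/(-8 + ((-73 + 3*(-5)) - 75)) = 2/(-8 + ((-73 - 15) - 75)) = 2/(-8 + (-88 - 75)) = 2/(-8 - 163) = 2/(-171) = 2*(-1/171) = -2/171)
c(Q(h(-4, H(4)), 15)) + L = -2/171 - 4865 = -831917/171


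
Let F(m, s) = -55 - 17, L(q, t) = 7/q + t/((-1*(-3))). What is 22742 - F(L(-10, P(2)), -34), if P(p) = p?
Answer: 22814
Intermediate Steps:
L(q, t) = 7/q + t/3
F(m, s) = -72
22742 - F(L(-10, P(2)), -34) = 22742 - 1*(-72) = 22742 + 72 = 22814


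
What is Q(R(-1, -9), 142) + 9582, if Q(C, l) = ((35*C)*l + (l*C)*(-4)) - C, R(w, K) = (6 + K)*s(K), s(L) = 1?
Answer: -3621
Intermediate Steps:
R(w, K) = 6 + K (R(w, K) = (6 + K)*1 = 6 + K)
Q(C, l) = -C + 31*C*l (Q(C, l) = (35*C*l + (C*l)*(-4)) - C = (35*C*l - 4*C*l) - C = 31*C*l - C = -C + 31*C*l)
Q(R(-1, -9), 142) + 9582 = (6 - 9)*(-1 + 31*142) + 9582 = -3*(-1 + 4402) + 9582 = -3*4401 + 9582 = -13203 + 9582 = -3621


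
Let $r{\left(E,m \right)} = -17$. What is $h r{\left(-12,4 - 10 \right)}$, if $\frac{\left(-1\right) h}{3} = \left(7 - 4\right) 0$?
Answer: $0$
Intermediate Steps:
$h = 0$ ($h = - 3 \left(7 - 4\right) 0 = - 3 \cdot 3 \cdot 0 = \left(-3\right) 0 = 0$)
$h r{\left(-12,4 - 10 \right)} = 0 \left(-17\right) = 0$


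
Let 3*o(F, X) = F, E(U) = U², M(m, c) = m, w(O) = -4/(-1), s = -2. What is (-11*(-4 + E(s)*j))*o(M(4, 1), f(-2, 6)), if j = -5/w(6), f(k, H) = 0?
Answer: 132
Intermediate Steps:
w(O) = 4 (w(O) = -4*(-1) = 4)
j = -5/4 ≈ -1.2500
o(F, X) = F/3
(-11*(-4 + E(s)*j))*o(M(4, 1), f(-2, 6)) = (-11*(-4 + (-2)²*(-5/4)))*((⅓)*4) = -11*(-4 + 4*(-5/4))*(4/3) = -11*(-4 - 5)*(4/3) = -11*(-9)*(4/3) = 99*(4/3) = 132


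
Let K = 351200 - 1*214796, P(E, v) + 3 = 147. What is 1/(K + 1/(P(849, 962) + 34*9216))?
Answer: 313488/42761017153 ≈ 7.3312e-6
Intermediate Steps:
P(E, v) = 144 (P(E, v) = -3 + 147 = 144)
K = 136404 (K = 351200 - 214796 = 136404)
1/(K + 1/(P(849, 962) + 34*9216)) = 1/(136404 + 1/(144 + 34*9216)) = 1/(136404 + 1/(144 + 313344)) = 1/(136404 + 1/313488) = 1/(42761017153/313488) = 313488/42761017153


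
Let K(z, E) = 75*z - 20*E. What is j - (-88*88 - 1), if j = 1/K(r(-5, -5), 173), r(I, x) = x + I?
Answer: 32606449/4210 ≈ 7745.0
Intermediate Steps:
r(I, x) = I + x
K(z, E) = -20*E + 75*z
j = -1/4210 (j = 1/(-20*173 + 75*(-5 - 5)) = 1/(-3460 + 75*(-10)) = 1/(-3460 - 750) = 1/(-4210) = -1/4210 ≈ -0.00023753)
j - (-88*88 - 1) = -1/4210 - (-88*88 - 1) = -1/4210 - (-7744 - 1) = -1/4210 - 1*(-7745) = -1/4210 + 7745 = 32606449/4210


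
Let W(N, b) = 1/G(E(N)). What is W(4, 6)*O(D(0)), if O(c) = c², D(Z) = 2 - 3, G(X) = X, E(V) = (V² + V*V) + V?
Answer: 1/36 ≈ 0.027778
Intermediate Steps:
E(V) = V + 2*V² (E(V) = (V² + V²) + V = 2*V² + V = V + 2*V²)
W(N, b) = 1/(N*(1 + 2*N))
D(Z) = -1
W(4, 6)*O(D(0)) = (1/(4*(1 + 2*4)))*(-1)² = (1/(4*(1 + 8)))*1 = ((¼)/9)*1 = ((¼)*(⅑))*1 = (1/36)*1 = 1/36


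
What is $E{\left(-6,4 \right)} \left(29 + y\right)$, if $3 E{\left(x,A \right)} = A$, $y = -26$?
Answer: $4$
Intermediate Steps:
$E{\left(x,A \right)} = \frac{A}{3}$
$E{\left(-6,4 \right)} \left(29 + y\right) = \frac{1}{3} \cdot 4 \left(29 - 26\right) = \frac{4}{3} \cdot 3 = 4$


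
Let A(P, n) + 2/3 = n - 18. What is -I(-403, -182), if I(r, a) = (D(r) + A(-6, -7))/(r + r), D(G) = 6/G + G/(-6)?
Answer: 33437/649636 ≈ 0.051470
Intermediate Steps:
D(G) = 6/G - G/6 (D(G) = 6/G + G*(-⅙) = 6/G - G/6)
A(P, n) = -56/3 + n (A(P, n) = -⅔ + (n - 18) = -⅔ + (-18 + n) = -56/3 + n)
I(r, a) = (-77/3 + 6/r - r/6)/(2*r) (I(r, a) = ((6/r - r/6) + (-56/3 - 7))/(r + r) = ((6/r - r/6) - 77/3)/((2*r)) = (-77/3 + 6/r - r/6)*(1/(2*r)) = (-77/3 + 6/r - r/6)/(2*r))
-I(-403, -182) = -(36 - 1*(-403)*(154 - 403))/(12*(-403)²) = -(36 - 1*(-403)*(-249))/(12*162409) = -(36 - 100347)/(12*162409) = -(-100311)/(12*162409) = -1*(-33437/649636) = 33437/649636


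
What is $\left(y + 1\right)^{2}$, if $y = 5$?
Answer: $36$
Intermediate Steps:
$\left(y + 1\right)^{2} = \left(5 + 1\right)^{2} = 6^{2} = 36$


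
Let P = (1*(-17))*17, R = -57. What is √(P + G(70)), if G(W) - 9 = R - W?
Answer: I*√407 ≈ 20.174*I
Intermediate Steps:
G(W) = -48 - W (G(W) = 9 + (-57 - W) = -48 - W)
P = -289 (P = -17*17 = -289)
√(P + G(70)) = √(-289 + (-48 - 1*70)) = √(-289 + (-48 - 70)) = √(-289 - 118) = √(-407) = I*√407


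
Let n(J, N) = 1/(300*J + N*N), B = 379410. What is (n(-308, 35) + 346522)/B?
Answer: 31594143349/34592706750 ≈ 0.91332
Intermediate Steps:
n(J, N) = 1/(N² + 300*J) (n(J, N) = 1/(300*J + N²) = 1/(N² + 300*J))
(n(-308, 35) + 346522)/B = (1/(35² + 300*(-308)) + 346522)/379410 = (1/(1225 - 92400) + 346522)*(1/379410) = (1/(-91175) + 346522)*(1/379410) = (-1/91175 + 346522)*(1/379410) = (31594143349/91175)*(1/379410) = 31594143349/34592706750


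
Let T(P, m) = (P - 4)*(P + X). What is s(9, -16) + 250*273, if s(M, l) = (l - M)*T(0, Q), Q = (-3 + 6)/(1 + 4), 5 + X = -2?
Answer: 67550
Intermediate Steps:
X = -7 (X = -5 - 2 = -7)
Q = ⅗ (Q = 3/5 = 3*(⅕) = ⅗ ≈ 0.60000)
T(P, m) = (-7 + P)*(-4 + P) (T(P, m) = (P - 4)*(P - 7) = (-4 + P)*(-7 + P) = (-7 + P)*(-4 + P))
s(M, l) = -28*M + 28*l (s(M, l) = (l - M)*(28 + 0² - 11*0) = (l - M)*(28 + 0 + 0) = (l - M)*28 = -28*M + 28*l)
s(9, -16) + 250*273 = (-28*9 + 28*(-16)) + 250*273 = (-252 - 448) + 68250 = -700 + 68250 = 67550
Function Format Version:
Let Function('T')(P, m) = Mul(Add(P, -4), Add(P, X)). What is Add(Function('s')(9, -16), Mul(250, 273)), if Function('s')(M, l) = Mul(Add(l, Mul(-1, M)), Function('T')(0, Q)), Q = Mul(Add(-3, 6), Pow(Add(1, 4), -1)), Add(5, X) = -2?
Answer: 67550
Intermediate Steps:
X = -7 (X = Add(-5, -2) = -7)
Q = Rational(3, 5) (Q = Mul(3, Pow(5, -1)) = Mul(3, Rational(1, 5)) = Rational(3, 5) ≈ 0.60000)
Function('T')(P, m) = Mul(Add(-7, P), Add(-4, P)) (Function('T')(P, m) = Mul(Add(P, -4), Add(P, -7)) = Mul(Add(-4, P), Add(-7, P)) = Mul(Add(-7, P), Add(-4, P)))
Function('s')(M, l) = Add(Mul(-28, M), Mul(28, l)) (Function('s')(M, l) = Mul(Add(l, Mul(-1, M)), Add(28, Pow(0, 2), Mul(-11, 0))) = Mul(Add(l, Mul(-1, M)), Add(28, 0, 0)) = Mul(Add(l, Mul(-1, M)), 28) = Add(Mul(-28, M), Mul(28, l)))
Add(Function('s')(9, -16), Mul(250, 273)) = Add(Add(Mul(-28, 9), Mul(28, -16)), Mul(250, 273)) = Add(Add(-252, -448), 68250) = Add(-700, 68250) = 67550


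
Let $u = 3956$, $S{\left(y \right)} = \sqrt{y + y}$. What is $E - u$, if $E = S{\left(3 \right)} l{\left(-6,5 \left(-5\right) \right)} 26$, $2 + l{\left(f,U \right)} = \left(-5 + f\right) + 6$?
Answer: $-3956 - 182 \sqrt{6} \approx -4401.8$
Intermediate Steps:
$S{\left(y \right)} = \sqrt{2} \sqrt{y}$ ($S{\left(y \right)} = \sqrt{2 y} = \sqrt{2} \sqrt{y}$)
$l{\left(f,U \right)} = -1 + f$ ($l{\left(f,U \right)} = -2 + \left(\left(-5 + f\right) + 6\right) = -2 + \left(1 + f\right) = -1 + f$)
$E = - 182 \sqrt{6}$ ($E = \sqrt{2} \sqrt{3} \left(-1 - 6\right) 26 = \sqrt{6} \left(-7\right) 26 = - 7 \sqrt{6} \cdot 26 = - 182 \sqrt{6} \approx -445.81$)
$E - u = - 182 \sqrt{6} - 3956 = -3956 - 182 \sqrt{6}$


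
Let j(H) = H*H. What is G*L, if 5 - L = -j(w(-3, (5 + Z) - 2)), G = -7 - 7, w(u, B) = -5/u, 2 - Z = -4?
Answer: -980/9 ≈ -108.89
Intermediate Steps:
Z = 6 (Z = 2 - 1*(-4) = 2 + 4 = 6)
j(H) = H²
G = -14
L = 70/9 (L = 5 - (-1)*(-5/(-3))² = 5 - (-1)*(-5*(-⅓))² = 5 - (-1)*(5/3)² = 5 - (-1)*25/9 = 5 - 1*(-25/9) = 5 + 25/9 = 70/9 ≈ 7.7778)
G*L = -14*70/9 = -980/9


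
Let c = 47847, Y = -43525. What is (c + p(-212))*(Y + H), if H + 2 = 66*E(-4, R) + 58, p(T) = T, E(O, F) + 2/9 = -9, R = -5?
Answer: -6298918955/3 ≈ -2.0996e+9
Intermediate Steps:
E(O, F) = -83/9 (E(O, F) = -2/9 - 9 = -83/9)
H = -1658/3 (H = -2 + (66*(-83/9) + 58) = -2 + (-1826/3 + 58) = -2 - 1652/3 = -1658/3 ≈ -552.67)
(c + p(-212))*(Y + H) = (47847 - 212)*(-43525 - 1658/3) = 47635*(-132233/3) = -6298918955/3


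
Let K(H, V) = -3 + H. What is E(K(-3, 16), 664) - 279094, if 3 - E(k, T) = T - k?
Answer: -279761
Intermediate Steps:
E(k, T) = 3 + k - T (E(k, T) = 3 - (T - k) = 3 + (k - T) = 3 + k - T)
E(K(-3, 16), 664) - 279094 = (3 + (-3 - 3) - 1*664) - 279094 = (3 - 6 - 664) - 279094 = -667 - 279094 = -279761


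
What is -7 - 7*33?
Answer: -238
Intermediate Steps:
-7 - 7*33 = -7 - 231 = -238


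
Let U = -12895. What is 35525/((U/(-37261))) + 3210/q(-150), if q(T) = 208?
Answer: 27537037415/268216 ≈ 1.0267e+5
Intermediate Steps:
35525/((U/(-37261))) + 3210/q(-150) = 35525/((-12895/(-37261))) + 3210/208 = 35525/((-12895*(-1/37261))) + 3210*(1/208) = 35525/(12895/37261) + 1605/104 = 35525*(37261/12895) + 1605/104 = 264739405/2579 + 1605/104 = 27537037415/268216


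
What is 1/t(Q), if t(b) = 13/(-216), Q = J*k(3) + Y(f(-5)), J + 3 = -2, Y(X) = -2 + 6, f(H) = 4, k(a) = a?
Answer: -216/13 ≈ -16.615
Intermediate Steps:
Y(X) = 4
J = -5 (J = -3 - 2 = -5)
Q = -11 (Q = -5*3 + 4 = -15 + 4 = -11)
t(b) = -13/216 (t(b) = 13*(-1/216) = -13/216)
1/t(Q) = 1/(-13/216) = -216/13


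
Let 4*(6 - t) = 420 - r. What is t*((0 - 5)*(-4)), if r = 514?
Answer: 590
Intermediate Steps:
t = 59/2 (t = 6 - (420 - 1*514)/4 = 6 - (420 - 514)/4 = 6 - 1/4*(-94) = 6 + 47/2 = 59/2 ≈ 29.500)
t*((0 - 5)*(-4)) = 59*((0 - 5)*(-4))/2 = 59*(-5*(-4))/2 = (59/2)*20 = 590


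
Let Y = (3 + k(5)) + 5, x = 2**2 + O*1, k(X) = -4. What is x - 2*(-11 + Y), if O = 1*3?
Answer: 21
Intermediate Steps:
O = 3
x = 7 (x = 2**2 + 3*1 = 4 + 3 = 7)
Y = 4 (Y = (3 - 4) + 5 = -1 + 5 = 4)
x - 2*(-11 + Y) = 7 - 2*(-11 + 4) = 7 - 2*(-7) = 7 - 1*(-14) = 7 + 14 = 21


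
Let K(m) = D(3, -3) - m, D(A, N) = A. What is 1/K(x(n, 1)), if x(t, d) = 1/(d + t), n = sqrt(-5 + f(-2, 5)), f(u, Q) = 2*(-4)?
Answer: (sqrt(13) - I)/(-2*I + 3*sqrt(13)) ≈ 0.33884 - 0.029798*I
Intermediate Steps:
f(u, Q) = -8
n = I*sqrt(13) (n = sqrt(-5 - 8) = sqrt(-13) = I*sqrt(13) ≈ 3.6056*I)
K(m) = 3 - m
1/K(x(n, 1)) = 1/(3 - 1/(1 + I*sqrt(13)))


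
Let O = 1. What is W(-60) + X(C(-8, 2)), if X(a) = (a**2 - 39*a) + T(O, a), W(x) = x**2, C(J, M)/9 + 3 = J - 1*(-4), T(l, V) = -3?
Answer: 10023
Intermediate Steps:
C(J, M) = 9 + 9*J (C(J, M) = -27 + 9*(J - 1*(-4)) = -27 + 9*(J + 4) = -27 + 9*(4 + J) = -27 + (36 + 9*J) = 9 + 9*J)
X(a) = -3 + a**2 - 39*a (X(a) = (a**2 - 39*a) - 3 = -3 + a**2 - 39*a)
W(-60) + X(C(-8, 2)) = (-60)**2 + (-3 + (9 + 9*(-8))**2 - 39*(9 + 9*(-8))) = 3600 + (-3 + (9 - 72)**2 - 39*(9 - 72)) = 3600 + (-3 + (-63)**2 - 39*(-63)) = 3600 + (-3 + 3969 + 2457) = 3600 + 6423 = 10023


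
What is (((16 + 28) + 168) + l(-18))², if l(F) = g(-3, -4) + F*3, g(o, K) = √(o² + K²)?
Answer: 26569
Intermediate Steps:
g(o, K) = √(K² + o²)
l(F) = 5 + 3*F (l(F) = √((-4)² + (-3)²) + F*3 = √(16 + 9) + 3*F = √25 + 3*F = 5 + 3*F)
(((16 + 28) + 168) + l(-18))² = (((16 + 28) + 168) + (5 + 3*(-18)))² = ((44 + 168) + (5 - 54))² = (212 - 49)² = 163² = 26569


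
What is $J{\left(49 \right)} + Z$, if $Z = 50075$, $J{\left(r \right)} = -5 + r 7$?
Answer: $50413$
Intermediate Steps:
$J{\left(r \right)} = -5 + 7 r$
$J{\left(49 \right)} + Z = \left(-5 + 7 \cdot 49\right) + 50075 = \left(-5 + 343\right) + 50075 = 338 + 50075 = 50413$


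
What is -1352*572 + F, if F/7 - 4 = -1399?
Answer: -783109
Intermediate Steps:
F = -9765 (F = 28 + 7*(-1399) = 28 - 9793 = -9765)
-1352*572 + F = -1352*572 - 9765 = -773344 - 9765 = -783109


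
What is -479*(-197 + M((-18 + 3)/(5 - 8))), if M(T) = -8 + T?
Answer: 95800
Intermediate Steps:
-479*(-197 + M((-18 + 3)/(5 - 8))) = -479*(-197 + (-8 + (-18 + 3)/(5 - 8))) = -479*(-197 + (-8 - 15/(-3))) = -479*(-197 + (-8 - 15*(-⅓))) = -479*(-197 + (-8 + 5)) = -479*(-197 - 3) = -479*(-200) = 95800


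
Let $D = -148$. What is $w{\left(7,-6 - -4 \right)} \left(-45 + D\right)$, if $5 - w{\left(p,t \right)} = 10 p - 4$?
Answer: $11773$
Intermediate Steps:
$w{\left(p,t \right)} = 9 - 10 p$ ($w{\left(p,t \right)} = 5 - \left(10 p - 4\right) = 5 - \left(-4 + 10 p\right) = 9 - 10 p$)
$w{\left(7,-6 - -4 \right)} \left(-45 + D\right) = \left(9 - 70\right) \left(-45 - 148\right) = \left(9 - 70\right) \left(-193\right) = \left(-61\right) \left(-193\right) = 11773$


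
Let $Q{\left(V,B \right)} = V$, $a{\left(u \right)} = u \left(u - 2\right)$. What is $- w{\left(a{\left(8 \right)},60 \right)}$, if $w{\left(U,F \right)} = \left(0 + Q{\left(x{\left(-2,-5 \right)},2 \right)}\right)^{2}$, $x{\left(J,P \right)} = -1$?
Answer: $-1$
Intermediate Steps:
$a{\left(u \right)} = u \left(-2 + u\right)$
$w{\left(U,F \right)} = 1$ ($w{\left(U,F \right)} = \left(0 - 1\right)^{2} = \left(-1\right)^{2} = 1$)
$- w{\left(a{\left(8 \right)},60 \right)} = \left(-1\right) 1 = -1$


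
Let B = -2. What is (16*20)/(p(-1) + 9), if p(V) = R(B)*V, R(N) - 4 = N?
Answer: 320/7 ≈ 45.714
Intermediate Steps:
R(N) = 4 + N
p(V) = 2*V (p(V) = (4 - 2)*V = 2*V)
(16*20)/(p(-1) + 9) = (16*20)/(2*(-1) + 9) = 320/(-2 + 9) = 320/7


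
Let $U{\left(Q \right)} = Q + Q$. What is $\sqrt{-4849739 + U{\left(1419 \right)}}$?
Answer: $i \sqrt{4846901} \approx 2201.6 i$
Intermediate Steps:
$U{\left(Q \right)} = 2 Q$
$\sqrt{-4849739 + U{\left(1419 \right)}} = \sqrt{-4849739 + 2 \cdot 1419} = \sqrt{-4849739 + 2838} = \sqrt{-4846901} = i \sqrt{4846901}$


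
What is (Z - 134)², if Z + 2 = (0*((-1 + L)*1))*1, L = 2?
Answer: 18496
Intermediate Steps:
Z = -2 (Z = -2 + (0*((-1 + 2)*1))*1 = -2 + (0*(1*1))*1 = -2 + (0*1)*1 = -2 + 0*1 = -2 + 0 = -2)
(Z - 134)² = (-2 - 134)² = (-136)² = 18496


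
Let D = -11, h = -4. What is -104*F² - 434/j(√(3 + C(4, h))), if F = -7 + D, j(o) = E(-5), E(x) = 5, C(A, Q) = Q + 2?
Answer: -168914/5 ≈ -33783.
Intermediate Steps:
C(A, Q) = 2 + Q
j(o) = 5
F = -18 (F = -7 - 11 = -18)
-104*F² - 434/j(√(3 + C(4, h))) = -104*(-18)² - 434/5 = -104*324 - 434*⅕ = -33696 - 434/5 = -168914/5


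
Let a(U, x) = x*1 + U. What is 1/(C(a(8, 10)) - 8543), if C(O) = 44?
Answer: -1/8499 ≈ -0.00011766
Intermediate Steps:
a(U, x) = U + x (a(U, x) = x + U = U + x)
1/(C(a(8, 10)) - 8543) = 1/(44 - 8543) = 1/(-8499) = -1/8499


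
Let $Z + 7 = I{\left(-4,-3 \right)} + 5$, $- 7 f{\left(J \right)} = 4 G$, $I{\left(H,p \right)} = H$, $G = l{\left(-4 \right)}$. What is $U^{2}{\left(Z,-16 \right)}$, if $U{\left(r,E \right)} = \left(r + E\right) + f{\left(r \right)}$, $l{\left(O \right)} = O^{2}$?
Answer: $\frac{47524}{49} \approx 969.88$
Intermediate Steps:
$G = 16$ ($G = \left(-4\right)^{2} = 16$)
$f{\left(J \right)} = - \frac{64}{7}$ ($f{\left(J \right)} = - \frac{4 \cdot 16}{7} = \left(- \frac{1}{7}\right) 64 = - \frac{64}{7}$)
$Z = -6$ ($Z = -7 + \left(-4 + 5\right) = -7 + 1 = -6$)
$U{\left(r,E \right)} = - \frac{64}{7} + E + r$ ($U{\left(r,E \right)} = \left(r + E\right) - \frac{64}{7} = \left(E + r\right) - \frac{64}{7} = - \frac{64}{7} + E + r$)
$U^{2}{\left(Z,-16 \right)} = \left(- \frac{64}{7} - 16 - 6\right)^{2} = \left(- \frac{218}{7}\right)^{2} = \frac{47524}{49}$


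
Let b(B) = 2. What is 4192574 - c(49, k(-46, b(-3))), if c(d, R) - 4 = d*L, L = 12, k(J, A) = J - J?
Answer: 4191982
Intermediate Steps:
k(J, A) = 0
c(d, R) = 4 + 12*d (c(d, R) = 4 + d*12 = 4 + 12*d)
4192574 - c(49, k(-46, b(-3))) = 4192574 - (4 + 12*49) = 4192574 - (4 + 588) = 4192574 - 1*592 = 4192574 - 592 = 4191982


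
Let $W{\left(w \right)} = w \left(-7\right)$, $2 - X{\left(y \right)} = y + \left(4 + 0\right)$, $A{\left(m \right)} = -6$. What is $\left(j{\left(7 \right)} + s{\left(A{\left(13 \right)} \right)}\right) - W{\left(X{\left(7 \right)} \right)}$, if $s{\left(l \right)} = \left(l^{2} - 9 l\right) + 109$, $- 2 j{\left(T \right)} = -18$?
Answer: $145$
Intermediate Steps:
$j{\left(T \right)} = 9$ ($j{\left(T \right)} = \left(- \frac{1}{2}\right) \left(-18\right) = 9$)
$X{\left(y \right)} = -2 - y$ ($X{\left(y \right)} = 2 - \left(y + \left(4 + 0\right)\right) = 2 - \left(y + 4\right) = 2 - \left(4 + y\right) = -2 - y$)
$W{\left(w \right)} = - 7 w$
$s{\left(l \right)} = 109 + l^{2} - 9 l$
$\left(j{\left(7 \right)} + s{\left(A{\left(13 \right)} \right)}\right) - W{\left(X{\left(7 \right)} \right)} = \left(9 + \left(109 + \left(-6\right)^{2} - -54\right)\right) - - 7 \left(-2 - 7\right) = \left(9 + \left(109 + 36 + 54\right)\right) - - 7 \left(-2 - 7\right) = \left(9 + 199\right) - \left(-7\right) \left(-9\right) = 208 - 63 = 145$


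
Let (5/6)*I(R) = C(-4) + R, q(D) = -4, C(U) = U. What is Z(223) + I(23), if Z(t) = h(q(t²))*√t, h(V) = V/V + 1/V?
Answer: 114/5 + 3*√223/4 ≈ 34.000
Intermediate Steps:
I(R) = -24/5 + 6*R/5 (I(R) = 6*(-4 + R)/5 = -24/5 + 6*R/5)
h(V) = 1 + 1/V
Z(t) = 3*√t/4 (Z(t) = ((1 - 4)/(-4))*√t = (-¼*(-3))*√t = 3*√t/4)
Z(223) + I(23) = 3*√223/4 + (-24/5 + (6/5)*23) = 3*√223/4 + (-24/5 + 138/5) = 3*√223/4 + 114/5 = 114/5 + 3*√223/4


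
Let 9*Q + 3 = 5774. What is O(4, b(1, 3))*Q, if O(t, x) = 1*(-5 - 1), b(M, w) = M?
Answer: -11542/3 ≈ -3847.3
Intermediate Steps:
Q = 5771/9 (Q = -⅓ + (⅑)*5774 = -⅓ + 5774/9 = 5771/9 ≈ 641.22)
O(t, x) = -6 (O(t, x) = 1*(-6) = -6)
O(4, b(1, 3))*Q = -6*5771/9 = -11542/3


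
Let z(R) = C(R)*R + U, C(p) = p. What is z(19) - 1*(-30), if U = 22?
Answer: 413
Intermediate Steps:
z(R) = 22 + R² (z(R) = R*R + 22 = R² + 22 = 22 + R²)
z(19) - 1*(-30) = (22 + 19²) - 1*(-30) = (22 + 361) + 30 = 383 + 30 = 413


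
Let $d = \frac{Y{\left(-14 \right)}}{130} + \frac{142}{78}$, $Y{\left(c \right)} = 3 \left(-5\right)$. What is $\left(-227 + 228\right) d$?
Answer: $\frac{133}{78} \approx 1.7051$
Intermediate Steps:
$Y{\left(c \right)} = -15$
$d = \frac{133}{78}$ ($d = - \frac{15}{130} + \frac{142}{78} = \left(-15\right) \frac{1}{130} + 142 \cdot \frac{1}{78} = - \frac{3}{26} + \frac{71}{39} = \frac{133}{78} \approx 1.7051$)
$\left(-227 + 228\right) d = \left(-227 + 228\right) \frac{133}{78} = 1 \cdot \frac{133}{78} = \frac{133}{78}$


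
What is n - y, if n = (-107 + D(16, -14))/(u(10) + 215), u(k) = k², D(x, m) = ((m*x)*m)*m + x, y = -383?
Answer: 730/3 ≈ 243.33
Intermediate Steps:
D(x, m) = x + x*m³ (D(x, m) = (x*m²)*m + x = x*m³ + x = x + x*m³)
n = -419/3 (n = (-107 + 16*(1 + (-14)³))/(10² + 215) = (-107 + 16*(1 - 2744))/(100 + 215) = (-107 + 16*(-2743))/315 = (-107 - 43888)*(1/315) = -43995*1/315 = -419/3 ≈ -139.67)
n - y = -419/3 - 1*(-383) = -419/3 + 383 = 730/3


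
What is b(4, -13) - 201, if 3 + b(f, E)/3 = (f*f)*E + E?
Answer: -873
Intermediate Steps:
b(f, E) = -9 + 3*E + 3*E*f² (b(f, E) = -9 + 3*((f*f)*E + E) = -9 + 3*(f²*E + E) = -9 + 3*(E*f² + E) = -9 + 3*(E + E*f²) = -9 + (3*E + 3*E*f²) = -9 + 3*E + 3*E*f²)
b(4, -13) - 201 = (-9 + 3*(-13) + 3*(-13)*4²) - 201 = (-9 - 39 + 3*(-13)*16) - 201 = (-9 - 39 - 624) - 201 = -672 - 201 = -873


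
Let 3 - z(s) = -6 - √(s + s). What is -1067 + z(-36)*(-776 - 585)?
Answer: -13316 - 8166*I*√2 ≈ -13316.0 - 11548.0*I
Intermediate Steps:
z(s) = 9 + √2*√s (z(s) = 3 - (-6 - √(s + s)) = 3 - (-6 - √(2*s)) = 3 - (-6 - √2*√s) = 3 + (6 + √2*√s) = 9 + √2*√s)
-1067 + z(-36)*(-776 - 585) = -1067 + (9 + √2*√(-36))*(-776 - 585) = -1067 + (9 + √2*(6*I))*(-1361) = -1067 + (9 + 6*I*√2)*(-1361) = -1067 + (-12249 - 8166*I*√2) = -13316 - 8166*I*√2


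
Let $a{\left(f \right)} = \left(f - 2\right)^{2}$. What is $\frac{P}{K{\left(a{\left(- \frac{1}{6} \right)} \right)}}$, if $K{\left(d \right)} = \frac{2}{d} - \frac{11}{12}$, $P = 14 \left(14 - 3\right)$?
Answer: $- \frac{312312}{995} \approx -313.88$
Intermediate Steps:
$P = 154$ ($P = 14 \cdot 11 = 154$)
$a{\left(f \right)} = \left(-2 + f\right)^{2}$
$K{\left(d \right)} = - \frac{11}{12} + \frac{2}{d}$ ($K{\left(d \right)} = \frac{2}{d} - \frac{11}{12} = - \frac{11}{12} + \frac{2}{d}$)
$\frac{P}{K{\left(a{\left(- \frac{1}{6} \right)} \right)}} = \frac{154}{- \frac{11}{12} + \frac{2}{\left(-2 - \frac{1}{6}\right)^{2}}} = \frac{154}{- \frac{11}{12} + \frac{2}{\left(- \frac{13}{6}\right)^{2}}} = \frac{154}{- \frac{11}{12} + \frac{2}{\frac{169}{36}}} = \frac{154}{- \frac{11}{12} + 2 \cdot \frac{36}{169}} = \frac{154}{- \frac{11}{12} + \frac{72}{169}} = \frac{154}{- \frac{995}{2028}} = 154 \left(- \frac{2028}{995}\right) = - \frac{312312}{995}$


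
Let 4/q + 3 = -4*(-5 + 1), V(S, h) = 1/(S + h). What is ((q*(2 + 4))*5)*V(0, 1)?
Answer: 120/13 ≈ 9.2308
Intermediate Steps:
q = 4/13 (q = 4/(-3 - 4*(-5 + 1)) = 4/(-3 - 4*(-4)) = 4/(-3 + 16) = 4/13 ≈ 0.30769)
((q*(2 + 4))*5)*V(0, 1) = ((4*(2 + 4)/13)*5)/(0 + 1) = (((4/13)*6)*5)/1 = ((24/13)*5)*1 = (120/13)*1 = 120/13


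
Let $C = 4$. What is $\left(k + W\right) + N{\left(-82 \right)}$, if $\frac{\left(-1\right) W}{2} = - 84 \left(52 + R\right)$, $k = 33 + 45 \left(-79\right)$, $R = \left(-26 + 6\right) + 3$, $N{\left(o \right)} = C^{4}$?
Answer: $2614$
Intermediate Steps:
$N{\left(o \right)} = 256$ ($N{\left(o \right)} = 4^{4} = 256$)
$R = -17$ ($R = -20 + 3 = -17$)
$k = -3522$ ($k = 33 - 3555 = -3522$)
$W = 5880$ ($W = - 2 \left(- 84 \left(52 - 17\right)\right) = - 2 \left(\left(-84\right) 35\right) = \left(-2\right) \left(-2940\right) = 5880$)
$\left(k + W\right) + N{\left(-82 \right)} = \left(-3522 + 5880\right) + 256 = 2358 + 256 = 2614$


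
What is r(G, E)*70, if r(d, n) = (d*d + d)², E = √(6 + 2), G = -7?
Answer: 123480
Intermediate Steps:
E = 2*√2 (E = √8 = 2*√2 ≈ 2.8284)
r(d, n) = (d + d²)² (r(d, n) = (d² + d)² = (d + d²)²)
r(G, E)*70 = ((-7)²*(1 - 7)²)*70 = (49*(-6)²)*70 = (49*36)*70 = 1764*70 = 123480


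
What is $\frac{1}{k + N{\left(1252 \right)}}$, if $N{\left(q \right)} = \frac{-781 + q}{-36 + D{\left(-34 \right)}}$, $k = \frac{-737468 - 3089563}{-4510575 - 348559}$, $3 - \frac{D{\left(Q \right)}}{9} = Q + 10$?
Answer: $\frac{335280246}{1026949177} \approx 0.32648$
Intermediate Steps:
$D{\left(Q \right)} = -63 - 9 Q$ ($D{\left(Q \right)} = 27 - 9 \left(Q + 10\right) = 27 - 9 \left(10 + Q\right) = 27 - \left(90 + 9 Q\right) = -63 - 9 Q$)
$k = \frac{3827031}{4859134}$ ($k = - \frac{3827031}{-4859134} = \left(-3827031\right) \left(- \frac{1}{4859134}\right) = \frac{3827031}{4859134} \approx 0.7876$)
$N{\left(q \right)} = - \frac{781}{207} + \frac{q}{207}$ ($N{\left(q \right)} = \frac{-781 + q}{-36 - -243} = \frac{-781 + q}{-36 + \left(-63 + 306\right)} = \frac{-781 + q}{-36 + 243} = \frac{-781 + q}{207} = \left(-781 + q\right) \frac{1}{207} = - \frac{781}{207} + \frac{q}{207}$)
$\frac{1}{k + N{\left(1252 \right)}} = \frac{1}{\frac{3827031}{4859134} + \left(- \frac{781}{207} + \frac{1}{207} \cdot 1252\right)} = \frac{1}{\frac{3827031}{4859134} + \left(- \frac{781}{207} + \frac{1252}{207}\right)} = \frac{1}{\frac{3827031}{4859134} + \frac{157}{69}} = \frac{1}{\frac{1026949177}{335280246}} = \frac{335280246}{1026949177}$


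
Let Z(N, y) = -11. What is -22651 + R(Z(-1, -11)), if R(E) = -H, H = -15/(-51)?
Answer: -385072/17 ≈ -22651.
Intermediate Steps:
H = 5/17 (H = -15*(-1/51) = 5/17 ≈ 0.29412)
R(E) = -5/17 (R(E) = -1*5/17 = -5/17)
-22651 + R(Z(-1, -11)) = -22651 - 5/17 = -385072/17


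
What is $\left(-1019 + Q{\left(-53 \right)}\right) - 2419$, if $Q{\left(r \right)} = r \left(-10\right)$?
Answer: $-2908$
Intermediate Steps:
$Q{\left(r \right)} = - 10 r$
$\left(-1019 + Q{\left(-53 \right)}\right) - 2419 = \left(-1019 - -530\right) - 2419 = \left(-1019 + 530\right) - 2419 = -489 - 2419 = -2908$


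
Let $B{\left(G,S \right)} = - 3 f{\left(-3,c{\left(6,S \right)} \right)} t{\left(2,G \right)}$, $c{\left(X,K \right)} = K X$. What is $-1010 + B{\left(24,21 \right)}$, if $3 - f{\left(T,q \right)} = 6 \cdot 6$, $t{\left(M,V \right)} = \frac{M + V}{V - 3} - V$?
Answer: $- \frac{22844}{7} \approx -3263.4$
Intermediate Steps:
$t{\left(M,V \right)} = - V + \frac{M + V}{-3 + V}$ ($t{\left(M,V \right)} = \frac{M + V}{-3 + V} - V = - V + \frac{M + V}{-3 + V}$)
$f{\left(T,q \right)} = -33$ ($f{\left(T,q \right)} = 3 - 6 \cdot 6 = 3 - 36 = -33$)
$B{\left(G,S \right)} = \frac{99 \left(2 - G^{2} + 4 G\right)}{-3 + G}$ ($B{\left(G,S \right)} = \left(-3\right) \left(-33\right) \frac{2 - G^{2} + 4 G}{-3 + G} = 99 \frac{2 - G^{2} + 4 G}{-3 + G} = \frac{99 \left(2 - G^{2} + 4 G\right)}{-3 + G}$)
$-1010 + B{\left(24,21 \right)} = -1010 + \frac{99 \left(2 - 24^{2} + 4 \cdot 24\right)}{-3 + 24} = -1010 + \frac{99 \left(2 - 576 + 96\right)}{21} = -1010 + 99 \cdot \frac{1}{21} \left(2 - 576 + 96\right) = -1010 + 99 \cdot \frac{1}{21} \left(-478\right) = -1010 - \frac{15774}{7} = - \frac{22844}{7}$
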